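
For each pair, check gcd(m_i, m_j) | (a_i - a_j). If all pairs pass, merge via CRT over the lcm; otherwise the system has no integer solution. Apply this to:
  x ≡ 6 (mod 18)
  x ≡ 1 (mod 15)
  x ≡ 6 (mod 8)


Moduli 18, 15, 8 are not pairwise coprime, so CRT works modulo lcm(m_i) when all pairwise compatibility conditions hold.
Pairwise compatibility: gcd(m_i, m_j) must divide a_i - a_j for every pair.
Merge one congruence at a time:
  Start: x ≡ 6 (mod 18).
  Combine with x ≡ 1 (mod 15): gcd(18, 15) = 3, and 1 - 6 = -5 is NOT divisible by 3.
    ⇒ system is inconsistent (no integer solution).

No solution (the system is inconsistent).


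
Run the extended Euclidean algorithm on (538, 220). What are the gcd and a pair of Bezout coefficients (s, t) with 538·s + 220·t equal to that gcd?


Euclidean algorithm on (538, 220) — divide until remainder is 0:
  538 = 2 · 220 + 98
  220 = 2 · 98 + 24
  98 = 4 · 24 + 2
  24 = 12 · 2 + 0
gcd(538, 220) = 2.
Track Bezout coefficients alongside the remainders: start with r₀ = 538 = a·1 + b·0 (s = 1, t = 0) and r₁ = 220 = a·0 + b·1 (s = 0, t = 1); each new remainder r_{k+1} = r_{k-1} − q_k·r_k inherits s_{k+1} = s_{k-1} − q_k·s_k, t_{k+1} = t_{k-1} − q_k·t_k, so r_k = a·s_k + b·t_k at every step:
  q = 2: r = 98, s = 1 − 2·0 = 1, t = 0 − 2·1 = -2  (check: 538·1 + 220·(-2) = 98)
  q = 2: r = 24, s = 0 − 2·1 = -2, t = 1 − 2·(-2) = 5  (check: 538·(-2) + 220·5 = 24)
  q = 4: r = 2, s = 1 − 4·(-2) = 9, t = -2 − 4·5 = -22  (check: 538·9 + 220·(-22) = 2)
The row with r = 2 (the gcd) gives the Bezout coefficients s = 9, t = -22.
Result: 538 · (9) + 220 · (-22) = 2.

gcd(538, 220) = 2; s = 9, t = -22 (check: 538·9 + 220·(-22) = 2).


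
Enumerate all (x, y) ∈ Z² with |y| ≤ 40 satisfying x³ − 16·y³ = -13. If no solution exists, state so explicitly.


The equation is x³ - 16y³ = -13. For fixed y, x³ = 16·y³ − 13, so a solution requires the RHS to be a perfect cube.
Strategy: iterate y from -40 to 40, compute RHS = 16·y³ − 13, and check whether it is a (positive or negative) perfect cube.
Check small values of y:
  y = 0: RHS = -13 is not a perfect cube.
  y = 1: RHS = 3 is not a perfect cube.
  y = -1: RHS = -29 is not a perfect cube.
  y = 2: RHS = 115 is not a perfect cube.
  y = -2: RHS = -141 is not a perfect cube.
  y = 3: RHS = 419 is not a perfect cube.
  y = -3: RHS = -445 is not a perfect cube.
Continuing the search up to |y| = 40 finds no solutions either.
No (x, y) in the scanned range satisfies the equation.

No integer solutions with |y| ≤ 40.


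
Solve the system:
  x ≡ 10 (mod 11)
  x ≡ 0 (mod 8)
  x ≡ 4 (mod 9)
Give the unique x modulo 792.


Moduli 11, 8, 9 are pairwise coprime; by CRT there is a unique solution modulo M = 11 · 8 · 9 = 792.
Solve pairwise, accumulating the modulus:
  Start with x ≡ 10 (mod 11).
  Combine with x ≡ 0 (mod 8): since gcd(11, 8) = 1, we get a unique residue mod 88.
    Write x = 10 + 11·t and substitute into x ≡ 0 (mod 8): 11·t ≡ 0 − 10 = -10 (mod 8).
    Reduce coefficients mod 8: 3·t ≡ 6 (mod 8).
    The inverse of 3 mod 8 is 3 (since 3·3 = 9 = 1·8 + 1), so t ≡ 3·6 = 18 ≡ 2 (mod 8).
    Then x = 10 + 11·2 = 32, valid modulo lcm(11, 8) = 88: x ≡ 32 (mod 88).
  Combine with x ≡ 4 (mod 9): since gcd(88, 9) = 1, we get a unique residue mod 792.
    Write x = 32 + 88·t and substitute into x ≡ 4 (mod 9): 88·t ≡ 4 − 32 = -28 (mod 9).
    Reduce coefficients mod 9: 7·t ≡ 8 (mod 9).
    The inverse of 7 mod 9 is 4 (since 7·4 = 28 = 3·9 + 1), so t ≡ 4·8 = 32 ≡ 5 (mod 9).
    Then x = 32 + 88·5 = 472, valid modulo lcm(88, 9) = 792: x ≡ 472 (mod 792).
Verify: 472 mod 11 = 10 ✓, 472 mod 8 = 0 ✓, 472 mod 9 = 4 ✓.

x ≡ 472 (mod 792).


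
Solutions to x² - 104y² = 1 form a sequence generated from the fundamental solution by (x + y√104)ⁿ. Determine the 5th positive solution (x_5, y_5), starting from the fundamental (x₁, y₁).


Step 1: Find the fundamental solution (x₁, y₁) of x² - 104y² = 1.
  Expand √104 as a continued fraction. a₀ = ⌊√104⌋ = 10; iterate m_{k+1} = d_k·a_k − m_k, d_{k+1} = (104 − m_{k+1}²)/d_k, a_{k+1} = ⌊(a₀ + m_{k+1})/d_{k+1}⌋ (starting m₀ = 0, d₀ = 1), with convergents p_k = a_k·p_{k-1} + p_{k-2}, q_k = a_k·q_{k-1} + q_{k-2} (p₋₁ = 1, q₋₁ = 0):
  k = 0: a₀ = 10; p₀/q₀ = 10/1; p₀² − 104·q₀² = 100 − 104 = -4.
  k = 1: m = 10, d = 4, a = ⌊(10 + 10)/4⌋ = 5; p/q = (5·10 + 1)/(5·1 + 0) = 51/5; p² − 104·q² = 2601 − 2600 = 1.
  The first convergent with p² − 104·q² = 1 gives the fundamental solution (x₁, y₁) = (51, 5).
Step 2: Apply the recurrence (x_{n+1}, y_{n+1}) = (x₁x_n + 104y₁y_n, x₁y_n + y₁x_n) repeatedly.
  From (x_1, y_1) = (51, 5): x_2 = 51·51 + 104·5·5 = 5201; y_2 = 51·5 + 5·51 = 510.
  From (x_2, y_2) = (5201, 510): x_3 = 51·5201 + 104·5·510 = 530451; y_3 = 51·510 + 5·5201 = 52015.
  From (x_3, y_3) = (530451, 52015): x_4 = 51·530451 + 104·5·52015 = 54100801; y_4 = 51·52015 + 5·530451 = 5305020.
  From (x_4, y_4) = (54100801, 5305020): x_5 = 51·54100801 + 104·5·5305020 = 5517751251; y_5 = 51·5305020 + 5·54100801 = 541060025.
Step 3: Verify x_5² - 104·y_5² = 30445578867912065001 - 30445578867912065000 = 1 (should be 1). ✓

(x_1, y_1) = (51, 5); (x_5, y_5) = (5517751251, 541060025).


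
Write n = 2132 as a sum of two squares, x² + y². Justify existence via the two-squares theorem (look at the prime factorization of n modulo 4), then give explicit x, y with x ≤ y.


Step 1: Factor n = 2132 = 2^2 · 13 · 41.
Step 2: Check the mod-4 condition on each prime factor: 2 = 2 (special); 13 ≡ 1 (mod 4), exponent 1; 41 ≡ 1 (mod 4), exponent 1.
All primes ≡ 3 (mod 4) appear to even exponent (or don't appear), so by the two-squares theorem n IS expressible as a sum of two squares.
Step 3: Build a representation. Group n = k² · m with k = 2 and m = 13 · 41 = 533 (a product of primes ≡ 1 (mod 4)); a representation of m scales to one of n via (k·x)² + (k·y)² = k²(x² + y²). Each prime p ≡ 1 (mod 4) is itself a sum of two squares; find a² by testing p − a² for a perfect square:
  13: 13 − 1² = 12, 13 − 2² = 9 = 3² ⇒ 13 = 2² + 3².
  41: 41 − 1² = 40, 41 − 2² = 37, 41 − 3² = 32, 41 − 4² = 25 = 5² ⇒ 41 = 4² + 5².
  Combine using the Brahmagupta–Fibonacci identity (a² + b²)(c² + d²) = (ac − bd)² + (ad + bc)² = (ac + bd)² + (ad − bc)²:
  13 · 41 = 533: from (2² + 3²)(4² + 5²), take (2·4 − 3·5, 2·5 + 3·4) = (8 − 15, 10 + 12) = (-7, 22); dropping signs (only squares matter) gives (7, 22); check 7² + 22² = 49 + 484 = 533 ✓.
  Scale by k = 2: (2·7, 2·22) = (14, 44).
Step 4: Order so x ≤ y and verify: 14² + 44² = 196 + 1936 = 2132 = n. ✓

n = 2132 = 14² + 44² (one valid representation with x ≤ y).


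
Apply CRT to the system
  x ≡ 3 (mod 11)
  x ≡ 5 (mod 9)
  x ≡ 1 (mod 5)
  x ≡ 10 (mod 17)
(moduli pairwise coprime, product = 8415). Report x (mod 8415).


Product of moduli M = 11 · 9 · 5 · 17 = 8415.
Merge one congruence at a time:
  Start: x ≡ 3 (mod 11).
  Combine with x ≡ 5 (mod 9); new modulus lcm = 99.
    Write x = 3 + 11·t and substitute into x ≡ 5 (mod 9): 11·t ≡ 5 − 3 = 2 (mod 9).
    Reduce coefficients mod 9: 2·t ≡ 2 (mod 9).
    The inverse of 2 mod 9 is 5 (since 2·5 = 10 = 1·9 + 1), so t ≡ 5·2 = 10 ≡ 1 (mod 9).
    Then x = 3 + 11·1 = 14, valid modulo lcm(11, 9) = 99: x ≡ 14 (mod 99).
  Combine with x ≡ 1 (mod 5); new modulus lcm = 495.
    Write x = 14 + 99·t and substitute into x ≡ 1 (mod 5): 99·t ≡ 1 − 14 = -13 (mod 5).
    Reduce coefficients mod 5: 4·t ≡ 2 (mod 5).
    The inverse of 4 mod 5 is 4 (since 4·4 = 16 = 3·5 + 1), so t ≡ 4·2 = 8 ≡ 3 (mod 5).
    Then x = 14 + 99·3 = 311, valid modulo lcm(99, 5) = 495: x ≡ 311 (mod 495).
  Combine with x ≡ 10 (mod 17); new modulus lcm = 8415.
    Write x = 311 + 495·t and substitute into x ≡ 10 (mod 17): 495·t ≡ 10 − 311 = -301 (mod 17).
    Reduce coefficients mod 17: 2·t ≡ 5 (mod 17).
    The inverse of 2 mod 17 is 9 (since 2·9 = 18 = 1·17 + 1), so t ≡ 9·5 = 45 ≡ 11 (mod 17).
    Then x = 311 + 495·11 = 5756, valid modulo lcm(495, 17) = 8415: x ≡ 5756 (mod 8415).
Verify against each original: 5756 mod 11 = 3, 5756 mod 9 = 5, 5756 mod 5 = 1, 5756 mod 17 = 10.

x ≡ 5756 (mod 8415).


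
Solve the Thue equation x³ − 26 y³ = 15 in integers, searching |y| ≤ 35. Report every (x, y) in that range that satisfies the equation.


The equation is x³ - 26y³ = 15. For fixed y, x³ = 26·y³ + 15, so a solution requires the RHS to be a perfect cube.
Strategy: iterate y from -35 to 35, compute RHS = 26·y³ + 15, and check whether it is a (positive or negative) perfect cube.
Check small values of y:
  y = 0: RHS = 15 is not a perfect cube.
  y = 1: RHS = 41 is not a perfect cube.
  y = -1: RHS = -11 is not a perfect cube.
  y = 2: RHS = 223 is not a perfect cube.
  y = -2: RHS = -193 is not a perfect cube.
  y = 3: RHS = 717 is not a perfect cube.
  y = -3: RHS = -687 is not a perfect cube.
Continuing the search up to |y| = 35 finds no solutions either.
No (x, y) in the scanned range satisfies the equation.

No integer solutions with |y| ≤ 35.


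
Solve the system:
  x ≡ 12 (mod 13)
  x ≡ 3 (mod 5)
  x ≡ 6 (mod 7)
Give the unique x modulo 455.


Moduli 13, 5, 7 are pairwise coprime; by CRT there is a unique solution modulo M = 13 · 5 · 7 = 455.
Solve pairwise, accumulating the modulus:
  Start with x ≡ 12 (mod 13).
  Combine with x ≡ 3 (mod 5): since gcd(13, 5) = 1, we get a unique residue mod 65.
    Write x = 12 + 13·t and substitute into x ≡ 3 (mod 5): 13·t ≡ 3 − 12 = -9 (mod 5).
    Reduce coefficients mod 5: 3·t ≡ 1 (mod 5).
    The inverse of 3 mod 5 is 2 (since 3·2 = 6 = 1·5 + 1), so t ≡ 2·1 = 2 ≡ 2 (mod 5).
    Then x = 12 + 13·2 = 38, valid modulo lcm(13, 5) = 65: x ≡ 38 (mod 65).
  Combine with x ≡ 6 (mod 7): since gcd(65, 7) = 1, we get a unique residue mod 455.
    Write x = 38 + 65·t and substitute into x ≡ 6 (mod 7): 65·t ≡ 6 − 38 = -32 (mod 7).
    Reduce coefficients mod 7: 2·t ≡ 3 (mod 7).
    The inverse of 2 mod 7 is 4 (since 2·4 = 8 = 1·7 + 1), so t ≡ 4·3 = 12 ≡ 5 (mod 7).
    Then x = 38 + 65·5 = 363, valid modulo lcm(65, 7) = 455: x ≡ 363 (mod 455).
Verify: 363 mod 13 = 12 ✓, 363 mod 5 = 3 ✓, 363 mod 7 = 6 ✓.

x ≡ 363 (mod 455).


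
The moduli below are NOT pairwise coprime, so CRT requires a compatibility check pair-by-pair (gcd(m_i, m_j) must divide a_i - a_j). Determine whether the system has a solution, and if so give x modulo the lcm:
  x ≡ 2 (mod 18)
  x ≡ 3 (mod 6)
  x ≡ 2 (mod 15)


Moduli 18, 6, 15 are not pairwise coprime, so CRT works modulo lcm(m_i) when all pairwise compatibility conditions hold.
Pairwise compatibility: gcd(m_i, m_j) must divide a_i - a_j for every pair.
Merge one congruence at a time:
  Start: x ≡ 2 (mod 18).
  Combine with x ≡ 3 (mod 6): gcd(18, 6) = 6, and 3 - 2 = 1 is NOT divisible by 6.
    ⇒ system is inconsistent (no integer solution).

No solution (the system is inconsistent).


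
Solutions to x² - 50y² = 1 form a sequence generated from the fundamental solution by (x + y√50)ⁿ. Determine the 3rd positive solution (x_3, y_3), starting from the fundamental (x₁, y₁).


Step 1: Find the fundamental solution (x₁, y₁) of x² - 50y² = 1.
  Expand √50 as a continued fraction. a₀ = ⌊√50⌋ = 7; iterate m_{k+1} = d_k·a_k − m_k, d_{k+1} = (50 − m_{k+1}²)/d_k, a_{k+1} = ⌊(a₀ + m_{k+1})/d_{k+1}⌋ (starting m₀ = 0, d₀ = 1), with convergents p_k = a_k·p_{k-1} + p_{k-2}, q_k = a_k·q_{k-1} + q_{k-2} (p₋₁ = 1, q₋₁ = 0):
  k = 0: a₀ = 7; p₀/q₀ = 7/1; p₀² − 50·q₀² = 49 − 50 = -1.
  k = 1: m = 7, d = 1, a = ⌊(7 + 7)/1⌋ = 14; p/q = (14·7 + 1)/(14·1 + 0) = 99/14; p² − 50·q² = 9801 − 9800 = 1.
  The first convergent with p² − 50·q² = 1 gives the fundamental solution (x₁, y₁) = (99, 14).
Step 2: Apply the recurrence (x_{n+1}, y_{n+1}) = (x₁x_n + 50y₁y_n, x₁y_n + y₁x_n) repeatedly.
  From (x_1, y_1) = (99, 14): x_2 = 99·99 + 50·14·14 = 19601; y_2 = 99·14 + 14·99 = 2772.
  From (x_2, y_2) = (19601, 2772): x_3 = 99·19601 + 50·14·2772 = 3880899; y_3 = 99·2772 + 14·19601 = 548842.
Step 3: Verify x_3² - 50·y_3² = 15061377048201 - 15061377048200 = 1 (should be 1). ✓

(x_1, y_1) = (99, 14); (x_3, y_3) = (3880899, 548842).


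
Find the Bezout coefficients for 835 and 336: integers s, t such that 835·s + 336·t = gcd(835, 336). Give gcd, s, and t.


Euclidean algorithm on (835, 336) — divide until remainder is 0:
  835 = 2 · 336 + 163
  336 = 2 · 163 + 10
  163 = 16 · 10 + 3
  10 = 3 · 3 + 1
  3 = 3 · 1 + 0
gcd(835, 336) = 1.
Track Bezout coefficients alongside the remainders: start with r₀ = 835 = a·1 + b·0 (s = 1, t = 0) and r₁ = 336 = a·0 + b·1 (s = 0, t = 1); each new remainder r_{k+1} = r_{k-1} − q_k·r_k inherits s_{k+1} = s_{k-1} − q_k·s_k, t_{k+1} = t_{k-1} − q_k·t_k, so r_k = a·s_k + b·t_k at every step:
  q = 2: r = 163, s = 1 − 2·0 = 1, t = 0 − 2·1 = -2  (check: 835·1 + 336·(-2) = 163)
  q = 2: r = 10, s = 0 − 2·1 = -2, t = 1 − 2·(-2) = 5  (check: 835·(-2) + 336·5 = 10)
  q = 16: r = 3, s = 1 − 16·(-2) = 33, t = -2 − 16·5 = -82  (check: 835·33 + 336·(-82) = 3)
  q = 3: r = 1, s = -2 − 3·33 = -101, t = 5 − 3·(-82) = 251  (check: 835·(-101) + 336·251 = 1)
The row with r = 1 (the gcd) gives the Bezout coefficients s = -101, t = 251.
Result: 835 · (-101) + 336 · (251) = 1.

gcd(835, 336) = 1; s = -101, t = 251 (check: 835·(-101) + 336·251 = 1).


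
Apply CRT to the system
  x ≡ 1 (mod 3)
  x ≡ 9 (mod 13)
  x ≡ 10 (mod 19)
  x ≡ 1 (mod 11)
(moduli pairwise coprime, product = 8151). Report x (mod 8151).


Product of moduli M = 3 · 13 · 19 · 11 = 8151.
Merge one congruence at a time:
  Start: x ≡ 1 (mod 3).
  Combine with x ≡ 9 (mod 13); new modulus lcm = 39.
    Write x = 1 + 3·t and substitute into x ≡ 9 (mod 13): 3·t ≡ 9 − 1 = 8 (mod 13).
    The inverse of 3 mod 13 is 9 (since 3·9 = 27 = 2·13 + 1), so t ≡ 9·8 = 72 ≡ 7 (mod 13).
    Then x = 1 + 3·7 = 22, valid modulo lcm(3, 13) = 39: x ≡ 22 (mod 39).
  Combine with x ≡ 10 (mod 19); new modulus lcm = 741.
    Write x = 22 + 39·t and substitute into x ≡ 10 (mod 19): 39·t ≡ 10 − 22 = -12 (mod 19).
    Reduce coefficients mod 19: 1·t ≡ 7 (mod 19).
    So t ≡ 7 (mod 19).
    Then x = 22 + 39·7 = 295, valid modulo lcm(39, 19) = 741: x ≡ 295 (mod 741).
  Combine with x ≡ 1 (mod 11); new modulus lcm = 8151.
    Write x = 295 + 741·t and substitute into x ≡ 1 (mod 11): 741·t ≡ 1 − 295 = -294 (mod 11).
    Reduce coefficients mod 11: 4·t ≡ 3 (mod 11).
    The inverse of 4 mod 11 is 3 (since 4·3 = 12 = 1·11 + 1), so t ≡ 3·3 = 9 ≡ 9 (mod 11).
    Then x = 295 + 741·9 = 6964, valid modulo lcm(741, 11) = 8151: x ≡ 6964 (mod 8151).
Verify against each original: 6964 mod 3 = 1, 6964 mod 13 = 9, 6964 mod 19 = 10, 6964 mod 11 = 1.

x ≡ 6964 (mod 8151).


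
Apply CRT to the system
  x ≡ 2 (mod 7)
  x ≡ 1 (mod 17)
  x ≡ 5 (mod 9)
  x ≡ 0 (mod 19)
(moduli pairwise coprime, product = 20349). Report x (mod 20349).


Product of moduli M = 7 · 17 · 9 · 19 = 20349.
Merge one congruence at a time:
  Start: x ≡ 2 (mod 7).
  Combine with x ≡ 1 (mod 17); new modulus lcm = 119.
    Write x = 2 + 7·t and substitute into x ≡ 1 (mod 17): 7·t ≡ 1 − 2 = -1 (mod 17).
    Reduce coefficients mod 17: 7·t ≡ 16 (mod 17).
    The inverse of 7 mod 17 is 5 (since 7·5 = 35 = 2·17 + 1), so t ≡ 5·16 = 80 ≡ 12 (mod 17).
    Then x = 2 + 7·12 = 86, valid modulo lcm(7, 17) = 119: x ≡ 86 (mod 119).
  Combine with x ≡ 5 (mod 9); new modulus lcm = 1071.
    Write x = 86 + 119·t and substitute into x ≡ 5 (mod 9): 119·t ≡ 5 − 86 = -81 (mod 9).
    Reduce coefficients mod 9: 2·t ≡ 0 (mod 9).
    The inverse of 2 mod 9 is 5 (since 2·5 = 10 = 1·9 + 1), so t ≡ 5·0 = 0 ≡ 0 (mod 9).
    Then x = 86 + 119·0 = 86, valid modulo lcm(119, 9) = 1071: x ≡ 86 (mod 1071).
  Combine with x ≡ 0 (mod 19); new modulus lcm = 20349.
    Write x = 86 + 1071·t and substitute into x ≡ 0 (mod 19): 1071·t ≡ 0 − 86 = -86 (mod 19).
    Reduce coefficients mod 19: 7·t ≡ 9 (mod 19).
    The inverse of 7 mod 19 is 11 (since 7·11 = 77 = 4·19 + 1), so t ≡ 11·9 = 99 ≡ 4 (mod 19).
    Then x = 86 + 1071·4 = 4370, valid modulo lcm(1071, 19) = 20349: x ≡ 4370 (mod 20349).
Verify against each original: 4370 mod 7 = 2, 4370 mod 17 = 1, 4370 mod 9 = 5, 4370 mod 19 = 0.

x ≡ 4370 (mod 20349).


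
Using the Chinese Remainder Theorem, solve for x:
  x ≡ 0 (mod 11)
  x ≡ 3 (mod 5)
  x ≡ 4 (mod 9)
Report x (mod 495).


Moduli 11, 5, 9 are pairwise coprime; by CRT there is a unique solution modulo M = 11 · 5 · 9 = 495.
Solve pairwise, accumulating the modulus:
  Start with x ≡ 0 (mod 11).
  Combine with x ≡ 3 (mod 5): since gcd(11, 5) = 1, we get a unique residue mod 55.
    Write x = 0 + 11·t and substitute into x ≡ 3 (mod 5): 11·t ≡ 3 − 0 = 3 (mod 5).
    Reduce coefficients mod 5: 1·t ≡ 3 (mod 5).
    So t ≡ 3 (mod 5).
    Then x = 0 + 11·3 = 33, valid modulo lcm(11, 5) = 55: x ≡ 33 (mod 55).
  Combine with x ≡ 4 (mod 9): since gcd(55, 9) = 1, we get a unique residue mod 495.
    Write x = 33 + 55·t and substitute into x ≡ 4 (mod 9): 55·t ≡ 4 − 33 = -29 (mod 9).
    Reduce coefficients mod 9: 1·t ≡ 7 (mod 9).
    So t ≡ 7 (mod 9).
    Then x = 33 + 55·7 = 418, valid modulo lcm(55, 9) = 495: x ≡ 418 (mod 495).
Verify: 418 mod 11 = 0 ✓, 418 mod 5 = 3 ✓, 418 mod 9 = 4 ✓.

x ≡ 418 (mod 495).


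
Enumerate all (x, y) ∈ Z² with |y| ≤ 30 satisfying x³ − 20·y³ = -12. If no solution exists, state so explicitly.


The equation is x³ - 20y³ = -12. For fixed y, x³ = 20·y³ − 12, so a solution requires the RHS to be a perfect cube.
Strategy: iterate y from -30 to 30, compute RHS = 20·y³ − 12, and check whether it is a (positive or negative) perfect cube.
Check small values of y:
  y = 0: RHS = -12 is not a perfect cube.
  y = 1: RHS = 8 = (2)³ ⇒ x = 2 works.
  y = -1: RHS = -32 is not a perfect cube.
  y = 2: RHS = 148 is not a perfect cube.
  y = -2: RHS = -172 is not a perfect cube.
  y = 3: RHS = 528 is not a perfect cube.
  y = -3: RHS = -552 is not a perfect cube.
Continuing the search up to |y| = 30 finds no further solutions beyond those listed.
Collected solutions: (2, 1).

Solutions (with |y| ≤ 30): (2, 1).


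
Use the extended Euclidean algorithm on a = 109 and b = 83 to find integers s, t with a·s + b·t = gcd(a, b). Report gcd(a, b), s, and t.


Euclidean algorithm on (109, 83) — divide until remainder is 0:
  109 = 1 · 83 + 26
  83 = 3 · 26 + 5
  26 = 5 · 5 + 1
  5 = 5 · 1 + 0
gcd(109, 83) = 1.
Track Bezout coefficients alongside the remainders: start with r₀ = 109 = a·1 + b·0 (s = 1, t = 0) and r₁ = 83 = a·0 + b·1 (s = 0, t = 1); each new remainder r_{k+1} = r_{k-1} − q_k·r_k inherits s_{k+1} = s_{k-1} − q_k·s_k, t_{k+1} = t_{k-1} − q_k·t_k, so r_k = a·s_k + b·t_k at every step:
  q = 1: r = 26, s = 1 − 1·0 = 1, t = 0 − 1·1 = -1  (check: 109·1 + 83·(-1) = 26)
  q = 3: r = 5, s = 0 − 3·1 = -3, t = 1 − 3·(-1) = 4  (check: 109·(-3) + 83·4 = 5)
  q = 5: r = 1, s = 1 − 5·(-3) = 16, t = -1 − 5·4 = -21  (check: 109·16 + 83·(-21) = 1)
The row with r = 1 (the gcd) gives the Bezout coefficients s = 16, t = -21.
Result: 109 · (16) + 83 · (-21) = 1.

gcd(109, 83) = 1; s = 16, t = -21 (check: 109·16 + 83·(-21) = 1).


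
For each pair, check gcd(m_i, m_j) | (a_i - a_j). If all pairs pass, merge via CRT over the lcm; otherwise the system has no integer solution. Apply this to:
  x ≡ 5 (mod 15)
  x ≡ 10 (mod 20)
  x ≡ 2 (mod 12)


Moduli 15, 20, 12 are not pairwise coprime, so CRT works modulo lcm(m_i) when all pairwise compatibility conditions hold.
Pairwise compatibility: gcd(m_i, m_j) must divide a_i - a_j for every pair.
Merge one congruence at a time:
  Start: x ≡ 5 (mod 15).
  Combine with x ≡ 10 (mod 20): gcd(15, 20) = 5; 10 - 5 = 5, which IS divisible by 5, so compatible.
    Write x = 5 + 15·t and substitute into x ≡ 10 (mod 20): 15·t ≡ 10 − 5 = 5 (mod 20).
    Divide the congruence (and modulus) by g = 5: 3·t ≡ 1 (mod 4).
    The inverse of 3 mod 4 is 3 (since 3·3 = 9 = 2·4 + 1), so t ≡ 3·1 = 3 ≡ 3 (mod 4).
    Then x = 5 + 15·3 = 50, valid modulo lcm(15, 20) = 60: x ≡ 50 (mod 60).
  Combine with x ≡ 2 (mod 12): gcd(60, 12) = 12; 2 - 50 = -48, which IS divisible by 12, so compatible.
    Write x = 50 + 60·t and substitute into x ≡ 2 (mod 12): 60·t ≡ 2 − 50 = -48 (mod 12).
    Divide the congruence (and modulus) by g = 12: 5·t ≡ -4 (mod 1).
    Modulo 1 every t works; take t = 0.
    Then x = 50 + 60·0 = 50, valid modulo lcm(60, 12) = 60: x ≡ 50 (mod 60).
Verify: 50 mod 15 = 5, 50 mod 20 = 10, 50 mod 12 = 2.

x ≡ 50 (mod 60).


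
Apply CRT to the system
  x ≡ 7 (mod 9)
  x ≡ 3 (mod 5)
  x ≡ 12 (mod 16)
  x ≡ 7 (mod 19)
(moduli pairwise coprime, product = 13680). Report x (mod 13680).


Product of moduli M = 9 · 5 · 16 · 19 = 13680.
Merge one congruence at a time:
  Start: x ≡ 7 (mod 9).
  Combine with x ≡ 3 (mod 5); new modulus lcm = 45.
    Write x = 7 + 9·t and substitute into x ≡ 3 (mod 5): 9·t ≡ 3 − 7 = -4 (mod 5).
    Reduce coefficients mod 5: 4·t ≡ 1 (mod 5).
    The inverse of 4 mod 5 is 4 (since 4·4 = 16 = 3·5 + 1), so t ≡ 4·1 = 4 ≡ 4 (mod 5).
    Then x = 7 + 9·4 = 43, valid modulo lcm(9, 5) = 45: x ≡ 43 (mod 45).
  Combine with x ≡ 12 (mod 16); new modulus lcm = 720.
    Write x = 43 + 45·t and substitute into x ≡ 12 (mod 16): 45·t ≡ 12 − 43 = -31 (mod 16).
    Reduce coefficients mod 16: 13·t ≡ 1 (mod 16).
    The inverse of 13 mod 16 is 5 (since 13·5 = 65 = 4·16 + 1), so t ≡ 5·1 = 5 ≡ 5 (mod 16).
    Then x = 43 + 45·5 = 268, valid modulo lcm(45, 16) = 720: x ≡ 268 (mod 720).
  Combine with x ≡ 7 (mod 19); new modulus lcm = 13680.
    Write x = 268 + 720·t and substitute into x ≡ 7 (mod 19): 720·t ≡ 7 − 268 = -261 (mod 19).
    Reduce coefficients mod 19: 17·t ≡ 5 (mod 19).
    The inverse of 17 mod 19 is 9 (since 17·9 = 153 = 8·19 + 1), so t ≡ 9·5 = 45 ≡ 7 (mod 19).
    Then x = 268 + 720·7 = 5308, valid modulo lcm(720, 19) = 13680: x ≡ 5308 (mod 13680).
Verify against each original: 5308 mod 9 = 7, 5308 mod 5 = 3, 5308 mod 16 = 12, 5308 mod 19 = 7.

x ≡ 5308 (mod 13680).


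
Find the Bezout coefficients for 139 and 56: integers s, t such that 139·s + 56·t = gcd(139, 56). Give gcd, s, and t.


Euclidean algorithm on (139, 56) — divide until remainder is 0:
  139 = 2 · 56 + 27
  56 = 2 · 27 + 2
  27 = 13 · 2 + 1
  2 = 2 · 1 + 0
gcd(139, 56) = 1.
Track Bezout coefficients alongside the remainders: start with r₀ = 139 = a·1 + b·0 (s = 1, t = 0) and r₁ = 56 = a·0 + b·1 (s = 0, t = 1); each new remainder r_{k+1} = r_{k-1} − q_k·r_k inherits s_{k+1} = s_{k-1} − q_k·s_k, t_{k+1} = t_{k-1} − q_k·t_k, so r_k = a·s_k + b·t_k at every step:
  q = 2: r = 27, s = 1 − 2·0 = 1, t = 0 − 2·1 = -2  (check: 139·1 + 56·(-2) = 27)
  q = 2: r = 2, s = 0 − 2·1 = -2, t = 1 − 2·(-2) = 5  (check: 139·(-2) + 56·5 = 2)
  q = 13: r = 1, s = 1 − 13·(-2) = 27, t = -2 − 13·5 = -67  (check: 139·27 + 56·(-67) = 1)
The row with r = 1 (the gcd) gives the Bezout coefficients s = 27, t = -67.
Result: 139 · (27) + 56 · (-67) = 1.

gcd(139, 56) = 1; s = 27, t = -67 (check: 139·27 + 56·(-67) = 1).


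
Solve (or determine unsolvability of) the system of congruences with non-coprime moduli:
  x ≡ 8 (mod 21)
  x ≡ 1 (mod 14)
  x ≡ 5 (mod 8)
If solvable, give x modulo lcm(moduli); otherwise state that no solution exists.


Moduli 21, 14, 8 are not pairwise coprime, so CRT works modulo lcm(m_i) when all pairwise compatibility conditions hold.
Pairwise compatibility: gcd(m_i, m_j) must divide a_i - a_j for every pair.
Merge one congruence at a time:
  Start: x ≡ 8 (mod 21).
  Combine with x ≡ 1 (mod 14): gcd(21, 14) = 7; 1 - 8 = -7, which IS divisible by 7, so compatible.
    Write x = 8 + 21·t and substitute into x ≡ 1 (mod 14): 21·t ≡ 1 − 8 = -7 (mod 14).
    Divide the congruence (and modulus) by g = 7: 3·t ≡ -1 (mod 2).
    Reduce coefficients mod 2: 1·t ≡ 1 (mod 2).
    So t ≡ 1 (mod 2).
    Then x = 8 + 21·1 = 29, valid modulo lcm(21, 14) = 42: x ≡ 29 (mod 42).
  Combine with x ≡ 5 (mod 8): gcd(42, 8) = 2; 5 - 29 = -24, which IS divisible by 2, so compatible.
    Write x = 29 + 42·t and substitute into x ≡ 5 (mod 8): 42·t ≡ 5 − 29 = -24 (mod 8).
    Divide the congruence (and modulus) by g = 2: 21·t ≡ -12 (mod 4).
    Reduce coefficients mod 4: 1·t ≡ 0 (mod 4).
    So t ≡ 0 (mod 4).
    Then x = 29 + 42·0 = 29, valid modulo lcm(42, 8) = 168: x ≡ 29 (mod 168).
Verify: 29 mod 21 = 8, 29 mod 14 = 1, 29 mod 8 = 5.

x ≡ 29 (mod 168).


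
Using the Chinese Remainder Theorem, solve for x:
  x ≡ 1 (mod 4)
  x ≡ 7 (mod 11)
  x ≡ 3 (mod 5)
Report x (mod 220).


Moduli 4, 11, 5 are pairwise coprime; by CRT there is a unique solution modulo M = 4 · 11 · 5 = 220.
Solve pairwise, accumulating the modulus:
  Start with x ≡ 1 (mod 4).
  Combine with x ≡ 7 (mod 11): since gcd(4, 11) = 1, we get a unique residue mod 44.
    Write x = 1 + 4·t and substitute into x ≡ 7 (mod 11): 4·t ≡ 7 − 1 = 6 (mod 11).
    The inverse of 4 mod 11 is 3 (since 4·3 = 12 = 1·11 + 1), so t ≡ 3·6 = 18 ≡ 7 (mod 11).
    Then x = 1 + 4·7 = 29, valid modulo lcm(4, 11) = 44: x ≡ 29 (mod 44).
  Combine with x ≡ 3 (mod 5): since gcd(44, 5) = 1, we get a unique residue mod 220.
    Write x = 29 + 44·t and substitute into x ≡ 3 (mod 5): 44·t ≡ 3 − 29 = -26 (mod 5).
    Reduce coefficients mod 5: 4·t ≡ 4 (mod 5).
    The inverse of 4 mod 5 is 4 (since 4·4 = 16 = 3·5 + 1), so t ≡ 4·4 = 16 ≡ 1 (mod 5).
    Then x = 29 + 44·1 = 73, valid modulo lcm(44, 5) = 220: x ≡ 73 (mod 220).
Verify: 73 mod 4 = 1 ✓, 73 mod 11 = 7 ✓, 73 mod 5 = 3 ✓.

x ≡ 73 (mod 220).


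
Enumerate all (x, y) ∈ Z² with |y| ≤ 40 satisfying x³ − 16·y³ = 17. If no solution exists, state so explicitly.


The equation is x³ - 16y³ = 17. For fixed y, x³ = 16·y³ + 17, so a solution requires the RHS to be a perfect cube.
Strategy: iterate y from -40 to 40, compute RHS = 16·y³ + 17, and check whether it is a (positive or negative) perfect cube.
Check small values of y:
  y = 0: RHS = 17 is not a perfect cube.
  y = 1: RHS = 33 is not a perfect cube.
  y = -1: RHS = 1 = (1)³ ⇒ x = 1 works.
  y = 2: RHS = 145 is not a perfect cube.
  y = -2: RHS = -111 is not a perfect cube.
  y = 3: RHS = 449 is not a perfect cube.
  y = -3: RHS = -415 is not a perfect cube.
Continuing the search up to |y| = 40 finds no further solutions beyond those listed.
Collected solutions: (1, -1).

Solutions (with |y| ≤ 40): (1, -1).


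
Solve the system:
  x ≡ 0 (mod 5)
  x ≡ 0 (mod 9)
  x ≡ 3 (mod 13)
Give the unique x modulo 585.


Moduli 5, 9, 13 are pairwise coprime; by CRT there is a unique solution modulo M = 5 · 9 · 13 = 585.
Solve pairwise, accumulating the modulus:
  Start with x ≡ 0 (mod 5).
  Combine with x ≡ 0 (mod 9): since gcd(5, 9) = 1, we get a unique residue mod 45.
    Write x = 0 + 5·t and substitute into x ≡ 0 (mod 9): 5·t ≡ 0 − 0 = 0 (mod 9).
    The inverse of 5 mod 9 is 2 (since 5·2 = 10 = 1·9 + 1), so t ≡ 2·0 = 0 ≡ 0 (mod 9).
    Then x = 0 + 5·0 = 0, valid modulo lcm(5, 9) = 45: x ≡ 0 (mod 45).
  Combine with x ≡ 3 (mod 13): since gcd(45, 13) = 1, we get a unique residue mod 585.
    Write x = 0 + 45·t and substitute into x ≡ 3 (mod 13): 45·t ≡ 3 − 0 = 3 (mod 13).
    Reduce coefficients mod 13: 6·t ≡ 3 (mod 13).
    The inverse of 6 mod 13 is 11 (since 6·11 = 66 = 5·13 + 1), so t ≡ 11·3 = 33 ≡ 7 (mod 13).
    Then x = 0 + 45·7 = 315, valid modulo lcm(45, 13) = 585: x ≡ 315 (mod 585).
Verify: 315 mod 5 = 0 ✓, 315 mod 9 = 0 ✓, 315 mod 13 = 3 ✓.

x ≡ 315 (mod 585).


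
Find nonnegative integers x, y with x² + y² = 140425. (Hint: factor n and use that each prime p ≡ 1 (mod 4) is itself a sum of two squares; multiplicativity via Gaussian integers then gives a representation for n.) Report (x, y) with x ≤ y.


Step 1: Factor n = 140425 = 5^2 · 41 · 137.
Step 2: Check the mod-4 condition on each prime factor: 5 ≡ 1 (mod 4), exponent 2; 41 ≡ 1 (mod 4), exponent 1; 137 ≡ 1 (mod 4), exponent 1.
All primes ≡ 3 (mod 4) appear to even exponent (or don't appear), so by the two-squares theorem n IS expressible as a sum of two squares.
Step 3: Build a representation. Group n = k² · m with k = 5 and m = 41 · 137 = 5617 (a product of primes ≡ 1 (mod 4)); a representation of m scales to one of n via (k·x)² + (k·y)² = k²(x² + y²). Each prime p ≡ 1 (mod 4) is itself a sum of two squares; find a² by testing p − a² for a perfect square:
  41: 41 − 1² = 40, 41 − 2² = 37, 41 − 3² = 32, 41 − 4² = 25 = 5² ⇒ 41 = 4² + 5².
  137: 137 − 1² = 136, 137 − 2² = 133, 137 − 3² = 128, 137 − 4² = 121 = 11² ⇒ 137 = 4² + 11².
  Combine using the Brahmagupta–Fibonacci identity (a² + b²)(c² + d²) = (ac − bd)² + (ad + bc)² = (ac + bd)² + (ad − bc)²:
  41 · 137 = 5617: from (4² + 5²)(4² + 11²), take (4·4 − 5·11, 4·11 + 5·4) = (16 − 55, 44 + 20) = (-39, 64); dropping signs (only squares matter) gives (39, 64); check 39² + 64² = 1521 + 4096 = 5617 ✓.
  Scale by k = 5: (5·39, 5·64) = (195, 320).
Step 4: Order so x ≤ y and verify: 195² + 320² = 38025 + 102400 = 140425 = n. ✓

n = 140425 = 195² + 320² (one valid representation with x ≤ y).


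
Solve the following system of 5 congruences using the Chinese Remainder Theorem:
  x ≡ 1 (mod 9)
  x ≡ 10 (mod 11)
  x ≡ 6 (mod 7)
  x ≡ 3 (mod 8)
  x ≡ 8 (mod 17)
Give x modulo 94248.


Product of moduli M = 9 · 11 · 7 · 8 · 17 = 94248.
Merge one congruence at a time:
  Start: x ≡ 1 (mod 9).
  Combine with x ≡ 10 (mod 11); new modulus lcm = 99.
    Write x = 1 + 9·t and substitute into x ≡ 10 (mod 11): 9·t ≡ 10 − 1 = 9 (mod 11).
    The inverse of 9 mod 11 is 5 (since 9·5 = 45 = 4·11 + 1), so t ≡ 5·9 = 45 ≡ 1 (mod 11).
    Then x = 1 + 9·1 = 10, valid modulo lcm(9, 11) = 99: x ≡ 10 (mod 99).
  Combine with x ≡ 6 (mod 7); new modulus lcm = 693.
    Write x = 10 + 99·t and substitute into x ≡ 6 (mod 7): 99·t ≡ 6 − 10 = -4 (mod 7).
    Reduce coefficients mod 7: 1·t ≡ 3 (mod 7).
    So t ≡ 3 (mod 7).
    Then x = 10 + 99·3 = 307, valid modulo lcm(99, 7) = 693: x ≡ 307 (mod 693).
  Combine with x ≡ 3 (mod 8); new modulus lcm = 5544.
    Write x = 307 + 693·t and substitute into x ≡ 3 (mod 8): 693·t ≡ 3 − 307 = -304 (mod 8).
    Reduce coefficients mod 8: 5·t ≡ 0 (mod 8).
    The inverse of 5 mod 8 is 5 (since 5·5 = 25 = 3·8 + 1), so t ≡ 5·0 = 0 ≡ 0 (mod 8).
    Then x = 307 + 693·0 = 307, valid modulo lcm(693, 8) = 5544: x ≡ 307 (mod 5544).
  Combine with x ≡ 8 (mod 17); new modulus lcm = 94248.
    Write x = 307 + 5544·t and substitute into x ≡ 8 (mod 17): 5544·t ≡ 8 − 307 = -299 (mod 17).
    Reduce coefficients mod 17: 2·t ≡ 7 (mod 17).
    The inverse of 2 mod 17 is 9 (since 2·9 = 18 = 1·17 + 1), so t ≡ 9·7 = 63 ≡ 12 (mod 17).
    Then x = 307 + 5544·12 = 66835, valid modulo lcm(5544, 17) = 94248: x ≡ 66835 (mod 94248).
Verify against each original: 66835 mod 9 = 1, 66835 mod 11 = 10, 66835 mod 7 = 6, 66835 mod 8 = 3, 66835 mod 17 = 8.

x ≡ 66835 (mod 94248).


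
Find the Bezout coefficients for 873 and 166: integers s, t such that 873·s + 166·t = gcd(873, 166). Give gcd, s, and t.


Euclidean algorithm on (873, 166) — divide until remainder is 0:
  873 = 5 · 166 + 43
  166 = 3 · 43 + 37
  43 = 1 · 37 + 6
  37 = 6 · 6 + 1
  6 = 6 · 1 + 0
gcd(873, 166) = 1.
Track Bezout coefficients alongside the remainders: start with r₀ = 873 = a·1 + b·0 (s = 1, t = 0) and r₁ = 166 = a·0 + b·1 (s = 0, t = 1); each new remainder r_{k+1} = r_{k-1} − q_k·r_k inherits s_{k+1} = s_{k-1} − q_k·s_k, t_{k+1} = t_{k-1} − q_k·t_k, so r_k = a·s_k + b·t_k at every step:
  q = 5: r = 43, s = 1 − 5·0 = 1, t = 0 − 5·1 = -5  (check: 873·1 + 166·(-5) = 43)
  q = 3: r = 37, s = 0 − 3·1 = -3, t = 1 − 3·(-5) = 16  (check: 873·(-3) + 166·16 = 37)
  q = 1: r = 6, s = 1 − 1·(-3) = 4, t = -5 − 1·16 = -21  (check: 873·4 + 166·(-21) = 6)
  q = 6: r = 1, s = -3 − 6·4 = -27, t = 16 − 6·(-21) = 142  (check: 873·(-27) + 166·142 = 1)
The row with r = 1 (the gcd) gives the Bezout coefficients s = -27, t = 142.
Result: 873 · (-27) + 166 · (142) = 1.

gcd(873, 166) = 1; s = -27, t = 142 (check: 873·(-27) + 166·142 = 1).


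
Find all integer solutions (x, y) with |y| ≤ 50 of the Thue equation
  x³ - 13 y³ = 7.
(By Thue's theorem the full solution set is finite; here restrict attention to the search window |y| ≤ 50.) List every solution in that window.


The equation is x³ - 13y³ = 7. For fixed y, x³ = 13·y³ + 7, so a solution requires the RHS to be a perfect cube.
Strategy: iterate y from -50 to 50, compute RHS = 13·y³ + 7, and check whether it is a (positive or negative) perfect cube.
Check small values of y:
  y = 0: RHS = 7 is not a perfect cube.
  y = 1: RHS = 20 is not a perfect cube.
  y = -1: RHS = -6 is not a perfect cube.
  y = 2: RHS = 111 is not a perfect cube.
  y = -2: RHS = -97 is not a perfect cube.
  y = 3: RHS = 358 is not a perfect cube.
  y = -3: RHS = -344 is not a perfect cube.
Continuing the search up to |y| = 50 finds no solutions either.
No (x, y) in the scanned range satisfies the equation.

No integer solutions with |y| ≤ 50.


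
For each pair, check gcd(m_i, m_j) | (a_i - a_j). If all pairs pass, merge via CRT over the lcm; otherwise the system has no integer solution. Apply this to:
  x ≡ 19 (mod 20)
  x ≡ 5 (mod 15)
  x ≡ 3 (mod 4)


Moduli 20, 15, 4 are not pairwise coprime, so CRT works modulo lcm(m_i) when all pairwise compatibility conditions hold.
Pairwise compatibility: gcd(m_i, m_j) must divide a_i - a_j for every pair.
Merge one congruence at a time:
  Start: x ≡ 19 (mod 20).
  Combine with x ≡ 5 (mod 15): gcd(20, 15) = 5, and 5 - 19 = -14 is NOT divisible by 5.
    ⇒ system is inconsistent (no integer solution).

No solution (the system is inconsistent).


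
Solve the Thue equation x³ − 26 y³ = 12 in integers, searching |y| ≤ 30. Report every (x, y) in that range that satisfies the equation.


The equation is x³ - 26y³ = 12. For fixed y, x³ = 26·y³ + 12, so a solution requires the RHS to be a perfect cube.
Strategy: iterate y from -30 to 30, compute RHS = 26·y³ + 12, and check whether it is a (positive or negative) perfect cube.
Check small values of y:
  y = 0: RHS = 12 is not a perfect cube.
  y = 1: RHS = 38 is not a perfect cube.
  y = -1: RHS = -14 is not a perfect cube.
  y = 2: RHS = 220 is not a perfect cube.
  y = -2: RHS = -196 is not a perfect cube.
  y = 3: RHS = 714 is not a perfect cube.
  y = -3: RHS = -690 is not a perfect cube.
Continuing the search up to |y| = 30 finds no solutions either.
No (x, y) in the scanned range satisfies the equation.

No integer solutions with |y| ≤ 30.


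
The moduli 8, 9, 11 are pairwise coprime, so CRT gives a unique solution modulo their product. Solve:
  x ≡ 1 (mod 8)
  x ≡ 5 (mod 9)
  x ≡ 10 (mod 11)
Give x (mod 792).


Moduli 8, 9, 11 are pairwise coprime; by CRT there is a unique solution modulo M = 8 · 9 · 11 = 792.
Solve pairwise, accumulating the modulus:
  Start with x ≡ 1 (mod 8).
  Combine with x ≡ 5 (mod 9): since gcd(8, 9) = 1, we get a unique residue mod 72.
    Write x = 1 + 8·t and substitute into x ≡ 5 (mod 9): 8·t ≡ 5 − 1 = 4 (mod 9).
    The inverse of 8 mod 9 is 8 (since 8·8 = 64 = 7·9 + 1), so t ≡ 8·4 = 32 ≡ 5 (mod 9).
    Then x = 1 + 8·5 = 41, valid modulo lcm(8, 9) = 72: x ≡ 41 (mod 72).
  Combine with x ≡ 10 (mod 11): since gcd(72, 11) = 1, we get a unique residue mod 792.
    Write x = 41 + 72·t and substitute into x ≡ 10 (mod 11): 72·t ≡ 10 − 41 = -31 (mod 11).
    Reduce coefficients mod 11: 6·t ≡ 2 (mod 11).
    The inverse of 6 mod 11 is 2 (since 6·2 = 12 = 1·11 + 1), so t ≡ 2·2 = 4 ≡ 4 (mod 11).
    Then x = 41 + 72·4 = 329, valid modulo lcm(72, 11) = 792: x ≡ 329 (mod 792).
Verify: 329 mod 8 = 1 ✓, 329 mod 9 = 5 ✓, 329 mod 11 = 10 ✓.

x ≡ 329 (mod 792).


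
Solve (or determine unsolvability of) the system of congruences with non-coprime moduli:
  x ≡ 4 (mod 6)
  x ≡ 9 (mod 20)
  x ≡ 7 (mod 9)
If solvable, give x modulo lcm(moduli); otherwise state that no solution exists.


Moduli 6, 20, 9 are not pairwise coprime, so CRT works modulo lcm(m_i) when all pairwise compatibility conditions hold.
Pairwise compatibility: gcd(m_i, m_j) must divide a_i - a_j for every pair.
Merge one congruence at a time:
  Start: x ≡ 4 (mod 6).
  Combine with x ≡ 9 (mod 20): gcd(6, 20) = 2, and 9 - 4 = 5 is NOT divisible by 2.
    ⇒ system is inconsistent (no integer solution).

No solution (the system is inconsistent).


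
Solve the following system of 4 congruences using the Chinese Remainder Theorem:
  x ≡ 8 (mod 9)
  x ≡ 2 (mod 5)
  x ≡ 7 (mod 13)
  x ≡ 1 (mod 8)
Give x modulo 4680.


Product of moduli M = 9 · 5 · 13 · 8 = 4680.
Merge one congruence at a time:
  Start: x ≡ 8 (mod 9).
  Combine with x ≡ 2 (mod 5); new modulus lcm = 45.
    Write x = 8 + 9·t and substitute into x ≡ 2 (mod 5): 9·t ≡ 2 − 8 = -6 (mod 5).
    Reduce coefficients mod 5: 4·t ≡ 4 (mod 5).
    The inverse of 4 mod 5 is 4 (since 4·4 = 16 = 3·5 + 1), so t ≡ 4·4 = 16 ≡ 1 (mod 5).
    Then x = 8 + 9·1 = 17, valid modulo lcm(9, 5) = 45: x ≡ 17 (mod 45).
  Combine with x ≡ 7 (mod 13); new modulus lcm = 585.
    Write x = 17 + 45·t and substitute into x ≡ 7 (mod 13): 45·t ≡ 7 − 17 = -10 (mod 13).
    Reduce coefficients mod 13: 6·t ≡ 3 (mod 13).
    The inverse of 6 mod 13 is 11 (since 6·11 = 66 = 5·13 + 1), so t ≡ 11·3 = 33 ≡ 7 (mod 13).
    Then x = 17 + 45·7 = 332, valid modulo lcm(45, 13) = 585: x ≡ 332 (mod 585).
  Combine with x ≡ 1 (mod 8); new modulus lcm = 4680.
    Write x = 332 + 585·t and substitute into x ≡ 1 (mod 8): 585·t ≡ 1 − 332 = -331 (mod 8).
    Reduce coefficients mod 8: 1·t ≡ 5 (mod 8).
    So t ≡ 5 (mod 8).
    Then x = 332 + 585·5 = 3257, valid modulo lcm(585, 8) = 4680: x ≡ 3257 (mod 4680).
Verify against each original: 3257 mod 9 = 8, 3257 mod 5 = 2, 3257 mod 13 = 7, 3257 mod 8 = 1.

x ≡ 3257 (mod 4680).


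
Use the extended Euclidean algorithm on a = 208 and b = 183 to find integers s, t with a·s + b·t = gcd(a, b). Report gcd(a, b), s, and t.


Euclidean algorithm on (208, 183) — divide until remainder is 0:
  208 = 1 · 183 + 25
  183 = 7 · 25 + 8
  25 = 3 · 8 + 1
  8 = 8 · 1 + 0
gcd(208, 183) = 1.
Track Bezout coefficients alongside the remainders: start with r₀ = 208 = a·1 + b·0 (s = 1, t = 0) and r₁ = 183 = a·0 + b·1 (s = 0, t = 1); each new remainder r_{k+1} = r_{k-1} − q_k·r_k inherits s_{k+1} = s_{k-1} − q_k·s_k, t_{k+1} = t_{k-1} − q_k·t_k, so r_k = a·s_k + b·t_k at every step:
  q = 1: r = 25, s = 1 − 1·0 = 1, t = 0 − 1·1 = -1  (check: 208·1 + 183·(-1) = 25)
  q = 7: r = 8, s = 0 − 7·1 = -7, t = 1 − 7·(-1) = 8  (check: 208·(-7) + 183·8 = 8)
  q = 3: r = 1, s = 1 − 3·(-7) = 22, t = -1 − 3·8 = -25  (check: 208·22 + 183·(-25) = 1)
The row with r = 1 (the gcd) gives the Bezout coefficients s = 22, t = -25.
Result: 208 · (22) + 183 · (-25) = 1.

gcd(208, 183) = 1; s = 22, t = -25 (check: 208·22 + 183·(-25) = 1).


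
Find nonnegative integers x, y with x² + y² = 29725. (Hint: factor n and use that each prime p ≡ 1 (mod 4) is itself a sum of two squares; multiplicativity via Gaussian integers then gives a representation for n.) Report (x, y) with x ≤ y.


Step 1: Factor n = 29725 = 5^2 · 29 · 41.
Step 2: Check the mod-4 condition on each prime factor: 5 ≡ 1 (mod 4), exponent 2; 29 ≡ 1 (mod 4), exponent 1; 41 ≡ 1 (mod 4), exponent 1.
All primes ≡ 3 (mod 4) appear to even exponent (or don't appear), so by the two-squares theorem n IS expressible as a sum of two squares.
Step 3: Build a representation. Group n = k² · m with k = 5 and m = 29 · 41 = 1189 (a product of primes ≡ 1 (mod 4)); a representation of m scales to one of n via (k·x)² + (k·y)² = k²(x² + y²). Each prime p ≡ 1 (mod 4) is itself a sum of two squares; find a² by testing p − a² for a perfect square:
  29: 29 − 1² = 28, 29 − 2² = 25 = 5² ⇒ 29 = 2² + 5².
  41: 41 − 1² = 40, 41 − 2² = 37, 41 − 3² = 32, 41 − 4² = 25 = 5² ⇒ 41 = 4² + 5².
  Combine using the Brahmagupta–Fibonacci identity (a² + b²)(c² + d²) = (ac − bd)² + (ad + bc)² = (ac + bd)² + (ad − bc)²:
  29 · 41 = 1189: from (2² + 5²)(4² + 5²), take (2·4 − 5·5, 2·5 + 5·4) = (8 − 25, 10 + 20) = (-17, 30); dropping signs (only squares matter) gives (17, 30); check 17² + 30² = 289 + 900 = 1189 ✓.
  Scale by k = 5: (5·17, 5·30) = (85, 150).
Step 4: Order so x ≤ y and verify: 85² + 150² = 7225 + 22500 = 29725 = n. ✓

n = 29725 = 85² + 150² (one valid representation with x ≤ y).
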